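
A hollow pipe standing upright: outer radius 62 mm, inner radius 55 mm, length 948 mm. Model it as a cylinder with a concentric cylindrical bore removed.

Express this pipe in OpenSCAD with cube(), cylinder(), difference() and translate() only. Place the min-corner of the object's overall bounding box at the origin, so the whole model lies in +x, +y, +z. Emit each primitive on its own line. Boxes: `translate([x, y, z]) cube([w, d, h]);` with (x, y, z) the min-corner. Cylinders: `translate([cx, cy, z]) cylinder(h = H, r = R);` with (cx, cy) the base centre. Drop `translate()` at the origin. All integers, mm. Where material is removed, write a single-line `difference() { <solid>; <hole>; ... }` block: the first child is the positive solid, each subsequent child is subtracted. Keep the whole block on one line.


difference() { translate([62, 62, 0]) cylinder(h = 948, r = 62); translate([62, 62, 0]) cylinder(h = 948, r = 55); }


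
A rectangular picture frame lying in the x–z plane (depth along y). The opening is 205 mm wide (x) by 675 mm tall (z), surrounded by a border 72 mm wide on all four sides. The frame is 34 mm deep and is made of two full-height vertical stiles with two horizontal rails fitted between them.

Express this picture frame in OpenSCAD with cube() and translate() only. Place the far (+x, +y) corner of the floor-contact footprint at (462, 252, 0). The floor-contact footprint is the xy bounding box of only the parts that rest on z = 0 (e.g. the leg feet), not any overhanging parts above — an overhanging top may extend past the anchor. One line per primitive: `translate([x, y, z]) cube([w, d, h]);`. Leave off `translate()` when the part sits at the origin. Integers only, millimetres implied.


translate([113, 218, 0]) cube([72, 34, 819]);
translate([390, 218, 0]) cube([72, 34, 819]);
translate([185, 218, 0]) cube([205, 34, 72]);
translate([185, 218, 747]) cube([205, 34, 72]);


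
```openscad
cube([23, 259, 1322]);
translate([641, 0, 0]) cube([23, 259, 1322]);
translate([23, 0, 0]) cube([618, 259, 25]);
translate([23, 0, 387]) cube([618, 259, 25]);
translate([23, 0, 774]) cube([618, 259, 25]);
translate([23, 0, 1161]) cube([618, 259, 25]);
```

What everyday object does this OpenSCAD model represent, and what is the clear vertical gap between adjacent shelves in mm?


A bookshelf. The clear shelf gap is 362 mm.

Two tall side panels with 4 horizontal boards between them — a bookshelf. The first two shelf undersides are at z = 0 and z = 387; with shelf thickness 25, the clear gap is 387 − 0 − 25 = 362 mm.


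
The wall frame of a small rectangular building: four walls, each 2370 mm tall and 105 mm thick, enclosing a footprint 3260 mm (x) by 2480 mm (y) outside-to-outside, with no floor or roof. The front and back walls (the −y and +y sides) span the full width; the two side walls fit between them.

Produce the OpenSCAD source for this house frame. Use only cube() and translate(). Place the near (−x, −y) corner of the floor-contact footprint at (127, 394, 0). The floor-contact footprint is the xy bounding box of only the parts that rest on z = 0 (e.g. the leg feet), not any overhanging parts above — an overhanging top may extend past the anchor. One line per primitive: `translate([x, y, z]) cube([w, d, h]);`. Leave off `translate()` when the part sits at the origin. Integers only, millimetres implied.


translate([127, 394, 0]) cube([3260, 105, 2370]);
translate([127, 2769, 0]) cube([3260, 105, 2370]);
translate([127, 499, 0]) cube([105, 2270, 2370]);
translate([3282, 499, 0]) cube([105, 2270, 2370]);


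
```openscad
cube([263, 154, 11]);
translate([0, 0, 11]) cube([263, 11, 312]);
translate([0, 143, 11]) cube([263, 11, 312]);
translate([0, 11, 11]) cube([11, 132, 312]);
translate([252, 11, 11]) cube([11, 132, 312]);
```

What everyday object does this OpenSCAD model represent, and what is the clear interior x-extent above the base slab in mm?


An open box. The internal width is 241 mm.

A 263×154 base slab with four walls standing on it — an open box. The base is 263 mm wide and the walls are 11 mm thick, so the internal width is 263 − 2 × 11 = 241 mm.


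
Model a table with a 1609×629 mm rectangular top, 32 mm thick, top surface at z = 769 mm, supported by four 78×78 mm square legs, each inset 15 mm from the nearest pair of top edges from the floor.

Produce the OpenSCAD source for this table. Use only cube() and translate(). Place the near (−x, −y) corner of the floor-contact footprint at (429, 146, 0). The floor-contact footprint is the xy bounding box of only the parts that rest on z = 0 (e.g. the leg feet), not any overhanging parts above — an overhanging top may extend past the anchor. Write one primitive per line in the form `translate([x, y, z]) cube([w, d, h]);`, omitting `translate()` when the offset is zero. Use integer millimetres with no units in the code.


// leg_h = 769 - 32 = 737
translate([414, 131, 737]) cube([1609, 629, 32]);
translate([429, 146, 0]) cube([78, 78, 737]);
translate([1930, 146, 0]) cube([78, 78, 737]);
translate([429, 667, 0]) cube([78, 78, 737]);
translate([1930, 667, 0]) cube([78, 78, 737]);


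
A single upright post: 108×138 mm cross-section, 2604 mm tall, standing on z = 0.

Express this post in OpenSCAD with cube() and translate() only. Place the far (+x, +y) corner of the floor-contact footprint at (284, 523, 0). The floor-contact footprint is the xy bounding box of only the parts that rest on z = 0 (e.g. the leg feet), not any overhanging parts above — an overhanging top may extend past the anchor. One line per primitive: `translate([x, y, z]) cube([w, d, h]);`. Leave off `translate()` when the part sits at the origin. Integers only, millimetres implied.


translate([176, 385, 0]) cube([108, 138, 2604]);


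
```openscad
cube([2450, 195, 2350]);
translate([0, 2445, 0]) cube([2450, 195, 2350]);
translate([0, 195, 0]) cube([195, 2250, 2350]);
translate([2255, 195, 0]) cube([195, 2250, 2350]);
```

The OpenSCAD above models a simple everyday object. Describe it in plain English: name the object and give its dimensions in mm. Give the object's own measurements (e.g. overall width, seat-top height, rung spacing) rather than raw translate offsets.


The wall frame of a small rectangular building: four walls, each 2350 mm tall and 195 mm thick, enclosing a footprint 2450 mm (x) by 2640 mm (y) outside-to-outside, with no floor or roof. The front and back walls (the −y and +y sides) span the full width; the two side walls fit between them.


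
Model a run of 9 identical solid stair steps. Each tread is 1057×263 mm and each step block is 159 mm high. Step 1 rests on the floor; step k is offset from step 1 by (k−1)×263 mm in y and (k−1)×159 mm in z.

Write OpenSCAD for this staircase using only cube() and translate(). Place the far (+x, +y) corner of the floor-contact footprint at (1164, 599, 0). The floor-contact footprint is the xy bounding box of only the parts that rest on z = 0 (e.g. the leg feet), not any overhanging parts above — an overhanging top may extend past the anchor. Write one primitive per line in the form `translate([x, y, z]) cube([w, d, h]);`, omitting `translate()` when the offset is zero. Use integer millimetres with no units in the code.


translate([107, 336, 0]) cube([1057, 263, 159]);
translate([107, 599, 159]) cube([1057, 263, 159]);
translate([107, 862, 318]) cube([1057, 263, 159]);
translate([107, 1125, 477]) cube([1057, 263, 159]);
translate([107, 1388, 636]) cube([1057, 263, 159]);
translate([107, 1651, 795]) cube([1057, 263, 159]);
translate([107, 1914, 954]) cube([1057, 263, 159]);
translate([107, 2177, 1113]) cube([1057, 263, 159]);
translate([107, 2440, 1272]) cube([1057, 263, 159]);


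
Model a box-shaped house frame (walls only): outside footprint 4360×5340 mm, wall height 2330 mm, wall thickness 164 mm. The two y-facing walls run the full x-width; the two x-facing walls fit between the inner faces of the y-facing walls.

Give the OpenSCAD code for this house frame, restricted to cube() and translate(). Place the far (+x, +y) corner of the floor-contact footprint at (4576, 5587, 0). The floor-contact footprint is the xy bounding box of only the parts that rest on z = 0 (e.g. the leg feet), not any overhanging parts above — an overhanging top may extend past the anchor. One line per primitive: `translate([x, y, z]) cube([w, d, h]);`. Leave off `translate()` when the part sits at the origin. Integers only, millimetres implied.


translate([216, 247, 0]) cube([4360, 164, 2330]);
translate([216, 5423, 0]) cube([4360, 164, 2330]);
translate([216, 411, 0]) cube([164, 5012, 2330]);
translate([4412, 411, 0]) cube([164, 5012, 2330]);


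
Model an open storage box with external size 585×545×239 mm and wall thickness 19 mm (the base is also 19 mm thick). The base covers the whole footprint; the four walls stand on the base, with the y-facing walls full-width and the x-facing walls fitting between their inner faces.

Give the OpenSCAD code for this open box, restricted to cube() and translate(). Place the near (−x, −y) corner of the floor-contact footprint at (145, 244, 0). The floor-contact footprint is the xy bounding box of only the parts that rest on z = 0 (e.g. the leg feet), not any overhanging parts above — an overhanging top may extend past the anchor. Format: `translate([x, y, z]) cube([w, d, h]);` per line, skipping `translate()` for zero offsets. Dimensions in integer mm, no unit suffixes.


translate([145, 244, 0]) cube([585, 545, 19]);
translate([145, 244, 19]) cube([585, 19, 220]);
translate([145, 770, 19]) cube([585, 19, 220]);
translate([145, 263, 19]) cube([19, 507, 220]);
translate([711, 263, 19]) cube([19, 507, 220]);


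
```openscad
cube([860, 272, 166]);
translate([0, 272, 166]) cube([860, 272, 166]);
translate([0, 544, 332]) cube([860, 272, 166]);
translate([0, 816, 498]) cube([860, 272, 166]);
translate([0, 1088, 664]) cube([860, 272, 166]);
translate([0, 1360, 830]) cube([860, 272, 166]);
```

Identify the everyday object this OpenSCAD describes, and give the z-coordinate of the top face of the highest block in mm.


A staircase. The total rise is 996 mm.

6 identical blocks, each offset up and back from the previous — a staircase. Each step is 166 mm tall and there are 6 of them, so the total rise is 6 × 166 = 996 mm.


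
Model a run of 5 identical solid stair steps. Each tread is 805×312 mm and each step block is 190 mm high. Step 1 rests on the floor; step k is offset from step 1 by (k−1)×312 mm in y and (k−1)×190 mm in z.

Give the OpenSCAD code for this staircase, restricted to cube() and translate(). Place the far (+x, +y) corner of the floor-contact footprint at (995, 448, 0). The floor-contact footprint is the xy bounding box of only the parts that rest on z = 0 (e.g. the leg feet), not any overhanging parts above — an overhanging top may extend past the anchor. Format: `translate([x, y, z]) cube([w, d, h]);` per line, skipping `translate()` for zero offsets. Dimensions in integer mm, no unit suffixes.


translate([190, 136, 0]) cube([805, 312, 190]);
translate([190, 448, 190]) cube([805, 312, 190]);
translate([190, 760, 380]) cube([805, 312, 190]);
translate([190, 1072, 570]) cube([805, 312, 190]);
translate([190, 1384, 760]) cube([805, 312, 190]);


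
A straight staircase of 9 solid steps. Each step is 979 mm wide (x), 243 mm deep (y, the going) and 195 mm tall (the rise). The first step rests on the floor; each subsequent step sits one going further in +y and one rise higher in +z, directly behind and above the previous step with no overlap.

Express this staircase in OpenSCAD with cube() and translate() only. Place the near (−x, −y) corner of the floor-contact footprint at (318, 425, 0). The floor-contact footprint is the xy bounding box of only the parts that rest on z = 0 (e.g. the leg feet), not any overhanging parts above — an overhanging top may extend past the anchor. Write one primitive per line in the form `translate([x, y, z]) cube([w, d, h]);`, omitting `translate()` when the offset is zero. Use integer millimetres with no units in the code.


translate([318, 425, 0]) cube([979, 243, 195]);
translate([318, 668, 195]) cube([979, 243, 195]);
translate([318, 911, 390]) cube([979, 243, 195]);
translate([318, 1154, 585]) cube([979, 243, 195]);
translate([318, 1397, 780]) cube([979, 243, 195]);
translate([318, 1640, 975]) cube([979, 243, 195]);
translate([318, 1883, 1170]) cube([979, 243, 195]);
translate([318, 2126, 1365]) cube([979, 243, 195]);
translate([318, 2369, 1560]) cube([979, 243, 195]);


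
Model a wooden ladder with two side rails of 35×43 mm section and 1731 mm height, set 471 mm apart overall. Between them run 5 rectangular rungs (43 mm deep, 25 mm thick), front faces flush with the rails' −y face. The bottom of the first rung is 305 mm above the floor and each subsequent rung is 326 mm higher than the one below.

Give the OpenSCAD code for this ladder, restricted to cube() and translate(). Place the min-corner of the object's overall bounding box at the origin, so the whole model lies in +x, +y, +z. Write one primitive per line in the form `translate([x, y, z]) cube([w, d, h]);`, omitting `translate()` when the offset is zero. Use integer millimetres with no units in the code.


cube([35, 43, 1731]);
translate([436, 0, 0]) cube([35, 43, 1731]);
translate([35, 0, 305]) cube([401, 43, 25]);
translate([35, 0, 631]) cube([401, 43, 25]);
translate([35, 0, 957]) cube([401, 43, 25]);
translate([35, 0, 1283]) cube([401, 43, 25]);
translate([35, 0, 1609]) cube([401, 43, 25]);


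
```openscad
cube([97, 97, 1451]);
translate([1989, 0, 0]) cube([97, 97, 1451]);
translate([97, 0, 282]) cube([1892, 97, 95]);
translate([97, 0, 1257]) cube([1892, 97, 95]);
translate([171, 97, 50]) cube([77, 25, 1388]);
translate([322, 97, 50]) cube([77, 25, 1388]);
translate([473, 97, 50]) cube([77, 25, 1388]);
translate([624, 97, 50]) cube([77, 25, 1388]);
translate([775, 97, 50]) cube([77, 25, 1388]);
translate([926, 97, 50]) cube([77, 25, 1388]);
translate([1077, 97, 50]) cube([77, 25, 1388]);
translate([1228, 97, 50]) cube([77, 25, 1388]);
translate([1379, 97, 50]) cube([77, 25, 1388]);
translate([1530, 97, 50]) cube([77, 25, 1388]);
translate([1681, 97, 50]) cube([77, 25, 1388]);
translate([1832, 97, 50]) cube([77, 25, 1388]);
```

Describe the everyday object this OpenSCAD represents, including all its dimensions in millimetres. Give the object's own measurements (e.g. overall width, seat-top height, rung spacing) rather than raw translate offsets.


A fence section. Two 97×97 mm posts, 1451 mm tall, stand on the floor with a clear span of 1892 mm between their inner faces. Two horizontal rails of 97×95 mm section span the gap between the posts with their undersides at z = 282 mm and z = 1257 mm, flush with the posts' −y face. 12 pickets, each 77 mm wide, 25 mm thick and 1388 mm tall, are fixed to the +y face of the rails with their bottoms at z = 50 mm, spaced across the span with a 74 mm gap after the −x post and between neighbouring pickets, with 80 mm left before the +x post.


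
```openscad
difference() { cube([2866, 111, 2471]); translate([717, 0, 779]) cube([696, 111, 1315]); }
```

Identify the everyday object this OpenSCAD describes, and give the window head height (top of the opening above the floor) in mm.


A wall with a window opening. The window head height is 2094 mm.

A wall with a rectangular opening subtracted — a window. Sill at z = 779, opening 1315 mm tall, so the head is at 779 + 1315 = 2094 mm.


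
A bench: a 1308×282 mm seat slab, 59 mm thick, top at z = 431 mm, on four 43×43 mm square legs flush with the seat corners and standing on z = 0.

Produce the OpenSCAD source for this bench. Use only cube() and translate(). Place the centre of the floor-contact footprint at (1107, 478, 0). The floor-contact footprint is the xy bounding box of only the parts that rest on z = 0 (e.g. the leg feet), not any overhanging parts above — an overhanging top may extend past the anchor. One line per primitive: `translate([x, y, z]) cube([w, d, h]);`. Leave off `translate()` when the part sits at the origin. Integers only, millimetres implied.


// leg_h = 431 − 59 = 372
translate([453, 337, 372]) cube([1308, 282, 59]);
translate([453, 337, 0]) cube([43, 43, 372]);
translate([453, 576, 0]) cube([43, 43, 372]);
translate([1718, 337, 0]) cube([43, 43, 372]);
translate([1718, 576, 0]) cube([43, 43, 372]);


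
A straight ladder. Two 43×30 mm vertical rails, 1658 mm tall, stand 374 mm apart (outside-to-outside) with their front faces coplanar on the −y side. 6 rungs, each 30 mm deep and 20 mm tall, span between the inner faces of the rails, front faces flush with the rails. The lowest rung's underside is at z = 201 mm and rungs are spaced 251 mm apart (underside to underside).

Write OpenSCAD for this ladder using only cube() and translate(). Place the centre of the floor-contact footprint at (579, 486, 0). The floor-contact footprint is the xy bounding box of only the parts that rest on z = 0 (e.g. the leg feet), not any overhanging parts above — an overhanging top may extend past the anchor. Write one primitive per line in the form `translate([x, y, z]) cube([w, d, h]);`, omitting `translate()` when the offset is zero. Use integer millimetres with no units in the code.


// rung span = 374 - 2*43 = 288
// rung[k] z = 201 + k*251
translate([392, 471, 0]) cube([43, 30, 1658]);
translate([723, 471, 0]) cube([43, 30, 1658]);
translate([435, 471, 201]) cube([288, 30, 20]);
translate([435, 471, 452]) cube([288, 30, 20]);
translate([435, 471, 703]) cube([288, 30, 20]);
translate([435, 471, 954]) cube([288, 30, 20]);
translate([435, 471, 1205]) cube([288, 30, 20]);
translate([435, 471, 1456]) cube([288, 30, 20]);


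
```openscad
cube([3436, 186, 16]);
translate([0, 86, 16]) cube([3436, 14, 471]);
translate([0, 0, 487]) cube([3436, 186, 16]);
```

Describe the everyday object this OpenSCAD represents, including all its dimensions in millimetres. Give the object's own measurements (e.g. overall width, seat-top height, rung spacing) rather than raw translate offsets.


An I-beam lying along x, 3436 mm long. Overall section height 503 mm. Two flanges 186 mm wide (y) and 16 mm thick, one on the floor and one at the top; a web 14 mm thick runs between them, centred on the flange width.


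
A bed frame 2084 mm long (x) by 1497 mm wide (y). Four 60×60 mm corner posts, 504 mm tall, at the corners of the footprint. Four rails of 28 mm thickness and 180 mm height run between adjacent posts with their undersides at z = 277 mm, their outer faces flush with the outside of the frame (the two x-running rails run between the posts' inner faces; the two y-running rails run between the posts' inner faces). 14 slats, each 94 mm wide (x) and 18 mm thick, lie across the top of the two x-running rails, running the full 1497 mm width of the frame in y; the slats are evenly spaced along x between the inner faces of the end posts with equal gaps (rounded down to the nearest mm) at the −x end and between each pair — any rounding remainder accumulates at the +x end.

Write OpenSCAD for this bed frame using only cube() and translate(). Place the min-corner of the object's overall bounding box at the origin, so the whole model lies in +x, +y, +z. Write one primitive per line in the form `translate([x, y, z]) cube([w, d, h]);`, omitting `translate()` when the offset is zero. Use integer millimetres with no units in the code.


// slat z = rail_z + rail_h = 277 + 180 = 457
// slat gap = ⌊(1964 − 14·94) / 15⌋ = 43
cube([60, 60, 504]);
translate([0, 1437, 0]) cube([60, 60, 504]);
translate([2024, 0, 0]) cube([60, 60, 504]);
translate([2024, 1437, 0]) cube([60, 60, 504]);
translate([60, 0, 277]) cube([1964, 28, 180]);
translate([60, 1469, 277]) cube([1964, 28, 180]);
translate([0, 60, 277]) cube([28, 1377, 180]);
translate([2056, 60, 277]) cube([28, 1377, 180]);
translate([103, 0, 457]) cube([94, 1497, 18]);
translate([240, 0, 457]) cube([94, 1497, 18]);
translate([377, 0, 457]) cube([94, 1497, 18]);
translate([514, 0, 457]) cube([94, 1497, 18]);
translate([651, 0, 457]) cube([94, 1497, 18]);
translate([788, 0, 457]) cube([94, 1497, 18]);
translate([925, 0, 457]) cube([94, 1497, 18]);
translate([1062, 0, 457]) cube([94, 1497, 18]);
translate([1199, 0, 457]) cube([94, 1497, 18]);
translate([1336, 0, 457]) cube([94, 1497, 18]);
translate([1473, 0, 457]) cube([94, 1497, 18]);
translate([1610, 0, 457]) cube([94, 1497, 18]);
translate([1747, 0, 457]) cube([94, 1497, 18]);
translate([1884, 0, 457]) cube([94, 1497, 18]);


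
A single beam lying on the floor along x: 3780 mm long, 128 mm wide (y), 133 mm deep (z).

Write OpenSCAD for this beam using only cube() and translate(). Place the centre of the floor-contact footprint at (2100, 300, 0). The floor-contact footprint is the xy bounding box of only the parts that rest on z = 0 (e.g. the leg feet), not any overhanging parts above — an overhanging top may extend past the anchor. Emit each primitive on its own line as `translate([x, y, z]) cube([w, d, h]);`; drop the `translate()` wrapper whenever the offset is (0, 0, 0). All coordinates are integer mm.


translate([210, 236, 0]) cube([3780, 128, 133]);


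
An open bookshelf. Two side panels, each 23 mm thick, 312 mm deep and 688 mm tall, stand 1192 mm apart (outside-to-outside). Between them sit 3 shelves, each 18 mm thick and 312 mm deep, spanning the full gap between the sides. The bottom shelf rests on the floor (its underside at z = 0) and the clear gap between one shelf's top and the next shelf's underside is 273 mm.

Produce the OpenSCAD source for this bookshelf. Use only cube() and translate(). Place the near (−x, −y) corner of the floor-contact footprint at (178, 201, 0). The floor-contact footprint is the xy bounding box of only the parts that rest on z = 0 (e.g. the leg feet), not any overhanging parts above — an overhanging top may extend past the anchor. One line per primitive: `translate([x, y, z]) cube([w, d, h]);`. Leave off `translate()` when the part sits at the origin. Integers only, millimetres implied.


translate([178, 201, 0]) cube([23, 312, 688]);
translate([1347, 201, 0]) cube([23, 312, 688]);
translate([201, 201, 0]) cube([1146, 312, 18]);
translate([201, 201, 291]) cube([1146, 312, 18]);
translate([201, 201, 582]) cube([1146, 312, 18]);


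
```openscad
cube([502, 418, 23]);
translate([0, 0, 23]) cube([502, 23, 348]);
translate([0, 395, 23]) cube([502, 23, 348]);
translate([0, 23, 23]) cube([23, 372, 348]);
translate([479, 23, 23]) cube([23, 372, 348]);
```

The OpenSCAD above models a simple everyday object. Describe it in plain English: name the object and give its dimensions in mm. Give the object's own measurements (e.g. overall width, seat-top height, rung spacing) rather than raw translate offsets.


An open-topped rectangular box: outside dimensions 502×418×371 mm, with a uniform wall and base thickness of 23 mm. The base is a full 502×418 slab on the floor; four walls sit on top of the base. The front and back walls (the −y and +y sides) span the full width; the two side walls fit between them.


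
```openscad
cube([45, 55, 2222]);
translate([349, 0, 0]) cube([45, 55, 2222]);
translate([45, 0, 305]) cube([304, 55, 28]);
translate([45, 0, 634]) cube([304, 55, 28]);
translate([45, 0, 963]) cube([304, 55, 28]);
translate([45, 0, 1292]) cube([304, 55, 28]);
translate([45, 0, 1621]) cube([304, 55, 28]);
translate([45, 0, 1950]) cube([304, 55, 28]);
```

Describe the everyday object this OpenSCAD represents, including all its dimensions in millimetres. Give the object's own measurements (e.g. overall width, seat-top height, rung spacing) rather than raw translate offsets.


A straight ladder. Two 45×55 mm vertical rails, 2222 mm tall, stand 394 mm apart (outside-to-outside) with their front faces coplanar on the −y side. 6 rungs, each 55 mm deep and 28 mm tall, span between the inner faces of the rails, front faces flush with the rails. The lowest rung's underside is at z = 305 mm and rungs are spaced 329 mm apart (underside to underside).


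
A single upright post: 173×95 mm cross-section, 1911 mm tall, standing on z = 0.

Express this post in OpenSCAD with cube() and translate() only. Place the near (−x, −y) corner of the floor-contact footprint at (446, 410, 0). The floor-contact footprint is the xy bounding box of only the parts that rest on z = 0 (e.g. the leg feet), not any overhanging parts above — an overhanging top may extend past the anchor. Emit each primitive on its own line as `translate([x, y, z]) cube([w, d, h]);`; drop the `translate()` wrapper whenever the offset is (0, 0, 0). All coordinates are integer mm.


translate([446, 410, 0]) cube([173, 95, 1911]);


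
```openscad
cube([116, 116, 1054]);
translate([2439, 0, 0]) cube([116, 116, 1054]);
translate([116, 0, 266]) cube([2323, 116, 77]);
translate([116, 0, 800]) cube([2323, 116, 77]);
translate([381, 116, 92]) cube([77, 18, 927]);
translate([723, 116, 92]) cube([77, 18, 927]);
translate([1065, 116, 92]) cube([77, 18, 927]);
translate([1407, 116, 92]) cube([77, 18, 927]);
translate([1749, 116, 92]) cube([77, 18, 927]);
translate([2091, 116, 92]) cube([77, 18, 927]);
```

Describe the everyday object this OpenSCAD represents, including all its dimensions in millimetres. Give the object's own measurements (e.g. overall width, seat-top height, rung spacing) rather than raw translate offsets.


A fence section. Two 116×116 mm posts, 1054 mm tall, stand on the floor with a clear span of 2323 mm between their inner faces. Two horizontal rails of 116×77 mm section span the gap between the posts with their undersides at z = 266 mm and z = 800 mm, flush with the posts' −y face. 6 pickets, each 77 mm wide, 18 mm thick and 927 mm tall, are fixed to the +y face of the rails with their bottoms at z = 92 mm, spaced across the span with a 265 mm gap after the −x post and between neighbouring pickets, with 271 mm left before the +x post.


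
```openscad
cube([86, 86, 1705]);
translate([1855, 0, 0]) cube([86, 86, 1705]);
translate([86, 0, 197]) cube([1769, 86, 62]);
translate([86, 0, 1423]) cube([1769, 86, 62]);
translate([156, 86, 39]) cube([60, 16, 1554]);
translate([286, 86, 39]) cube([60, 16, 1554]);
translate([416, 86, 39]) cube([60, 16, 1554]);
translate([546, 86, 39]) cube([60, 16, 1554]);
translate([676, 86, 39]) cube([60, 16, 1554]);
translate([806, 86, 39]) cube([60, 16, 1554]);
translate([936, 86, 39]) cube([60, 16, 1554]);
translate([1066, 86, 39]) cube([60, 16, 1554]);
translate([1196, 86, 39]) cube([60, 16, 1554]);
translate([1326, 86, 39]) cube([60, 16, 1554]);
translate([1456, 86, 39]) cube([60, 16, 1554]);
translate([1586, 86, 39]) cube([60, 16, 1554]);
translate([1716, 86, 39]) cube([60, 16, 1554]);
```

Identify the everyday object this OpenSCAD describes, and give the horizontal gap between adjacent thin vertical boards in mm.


A fence section. The picket gap is 70 mm.

Two posts, two rails, 13 pickets — a fence section. Span 1769 mm holds 13 pickets of 60 mm with 14 equal gaps: ⌊(1769 − 13·60) / 14⌋ = 70 mm.


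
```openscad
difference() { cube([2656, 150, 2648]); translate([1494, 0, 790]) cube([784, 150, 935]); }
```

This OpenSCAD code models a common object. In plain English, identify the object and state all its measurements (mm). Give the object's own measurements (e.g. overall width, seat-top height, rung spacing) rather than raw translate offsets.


A wall 2656 mm long (x), 150 mm thick (y), 2648 mm tall, with a rectangular window opening cut through it. The opening is 784 mm wide and 935 mm tall; its sill is at z = 790 mm and its near (−x) edge is 1494 mm from the wall's −x end. The opening passes through the full wall thickness.


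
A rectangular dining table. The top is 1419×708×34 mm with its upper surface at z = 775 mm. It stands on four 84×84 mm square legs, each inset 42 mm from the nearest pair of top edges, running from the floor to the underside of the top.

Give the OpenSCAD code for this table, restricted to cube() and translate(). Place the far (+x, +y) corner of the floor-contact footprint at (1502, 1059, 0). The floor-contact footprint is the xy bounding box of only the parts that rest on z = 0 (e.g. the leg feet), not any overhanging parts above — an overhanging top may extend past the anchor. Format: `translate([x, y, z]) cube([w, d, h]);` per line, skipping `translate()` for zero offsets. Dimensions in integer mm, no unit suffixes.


translate([125, 393, 741]) cube([1419, 708, 34]);
translate([167, 435, 0]) cube([84, 84, 741]);
translate([1418, 435, 0]) cube([84, 84, 741]);
translate([167, 975, 0]) cube([84, 84, 741]);
translate([1418, 975, 0]) cube([84, 84, 741]);


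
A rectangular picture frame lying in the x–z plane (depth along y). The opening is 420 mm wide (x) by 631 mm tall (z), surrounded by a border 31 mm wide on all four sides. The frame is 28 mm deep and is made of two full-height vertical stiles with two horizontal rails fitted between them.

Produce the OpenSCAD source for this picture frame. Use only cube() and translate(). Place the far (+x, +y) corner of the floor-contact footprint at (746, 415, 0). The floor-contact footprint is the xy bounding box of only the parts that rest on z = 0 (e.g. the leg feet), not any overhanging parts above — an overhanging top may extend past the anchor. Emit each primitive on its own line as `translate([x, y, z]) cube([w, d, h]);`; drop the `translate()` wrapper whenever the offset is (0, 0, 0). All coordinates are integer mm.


translate([264, 387, 0]) cube([31, 28, 693]);
translate([715, 387, 0]) cube([31, 28, 693]);
translate([295, 387, 0]) cube([420, 28, 31]);
translate([295, 387, 662]) cube([420, 28, 31]);


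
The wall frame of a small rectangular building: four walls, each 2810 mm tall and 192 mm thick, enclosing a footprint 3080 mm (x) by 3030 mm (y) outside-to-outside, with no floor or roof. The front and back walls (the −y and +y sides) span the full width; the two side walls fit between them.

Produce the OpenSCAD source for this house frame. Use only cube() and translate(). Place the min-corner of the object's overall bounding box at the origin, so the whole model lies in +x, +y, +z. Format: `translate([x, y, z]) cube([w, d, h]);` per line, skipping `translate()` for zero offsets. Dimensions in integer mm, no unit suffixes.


cube([3080, 192, 2810]);
translate([0, 2838, 0]) cube([3080, 192, 2810]);
translate([0, 192, 0]) cube([192, 2646, 2810]);
translate([2888, 192, 0]) cube([192, 2646, 2810]);


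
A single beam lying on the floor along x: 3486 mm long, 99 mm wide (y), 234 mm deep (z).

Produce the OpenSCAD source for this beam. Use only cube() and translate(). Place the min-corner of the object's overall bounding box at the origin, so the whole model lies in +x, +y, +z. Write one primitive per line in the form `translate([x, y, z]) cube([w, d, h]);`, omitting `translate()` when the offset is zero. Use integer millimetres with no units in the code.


cube([3486, 99, 234]);


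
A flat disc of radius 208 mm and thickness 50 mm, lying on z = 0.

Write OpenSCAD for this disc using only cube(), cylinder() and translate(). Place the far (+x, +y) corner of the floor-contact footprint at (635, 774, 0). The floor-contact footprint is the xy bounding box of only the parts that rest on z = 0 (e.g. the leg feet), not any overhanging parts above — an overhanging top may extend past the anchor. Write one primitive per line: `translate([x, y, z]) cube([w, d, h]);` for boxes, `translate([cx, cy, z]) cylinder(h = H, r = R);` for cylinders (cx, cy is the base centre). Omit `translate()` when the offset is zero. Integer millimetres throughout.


translate([427, 566, 0]) cylinder(h = 50, r = 208);


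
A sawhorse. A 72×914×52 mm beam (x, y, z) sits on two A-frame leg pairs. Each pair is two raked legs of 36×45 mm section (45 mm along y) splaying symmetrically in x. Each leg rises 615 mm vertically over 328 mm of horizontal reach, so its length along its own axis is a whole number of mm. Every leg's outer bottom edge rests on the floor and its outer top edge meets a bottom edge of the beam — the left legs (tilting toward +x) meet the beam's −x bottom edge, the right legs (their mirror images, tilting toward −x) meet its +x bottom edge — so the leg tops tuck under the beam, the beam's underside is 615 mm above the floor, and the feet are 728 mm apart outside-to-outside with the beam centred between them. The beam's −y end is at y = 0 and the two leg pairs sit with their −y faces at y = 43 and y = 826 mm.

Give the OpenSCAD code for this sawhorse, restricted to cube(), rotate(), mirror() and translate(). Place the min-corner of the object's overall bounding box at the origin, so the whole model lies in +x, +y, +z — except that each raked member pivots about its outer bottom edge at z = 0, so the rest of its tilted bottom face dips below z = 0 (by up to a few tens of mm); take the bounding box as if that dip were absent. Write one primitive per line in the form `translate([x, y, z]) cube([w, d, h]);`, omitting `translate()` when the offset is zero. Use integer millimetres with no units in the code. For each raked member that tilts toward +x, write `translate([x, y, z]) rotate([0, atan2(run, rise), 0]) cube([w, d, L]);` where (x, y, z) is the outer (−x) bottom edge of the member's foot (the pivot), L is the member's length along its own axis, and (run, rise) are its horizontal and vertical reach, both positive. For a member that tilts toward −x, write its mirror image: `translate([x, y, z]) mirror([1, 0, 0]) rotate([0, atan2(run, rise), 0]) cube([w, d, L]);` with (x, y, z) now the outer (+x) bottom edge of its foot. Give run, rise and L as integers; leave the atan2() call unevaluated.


// leg length = √(328² + 615²) = 697
// right-leg outer foot x = 2·328 + 72 = 728
// beam min-corner = (328, 0, 615)
translate([328, 0, 615]) cube([72, 914, 52]);
translate([0, 43, 0]) rotate([0, atan2(328, 615), 0]) cube([36, 45, 697]);
translate([728, 43, 0]) mirror([1, 0, 0]) rotate([0, atan2(328, 615), 0]) cube([36, 45, 697]);
translate([0, 826, 0]) rotate([0, atan2(328, 615), 0]) cube([36, 45, 697]);
translate([728, 826, 0]) mirror([1, 0, 0]) rotate([0, atan2(328, 615), 0]) cube([36, 45, 697]);


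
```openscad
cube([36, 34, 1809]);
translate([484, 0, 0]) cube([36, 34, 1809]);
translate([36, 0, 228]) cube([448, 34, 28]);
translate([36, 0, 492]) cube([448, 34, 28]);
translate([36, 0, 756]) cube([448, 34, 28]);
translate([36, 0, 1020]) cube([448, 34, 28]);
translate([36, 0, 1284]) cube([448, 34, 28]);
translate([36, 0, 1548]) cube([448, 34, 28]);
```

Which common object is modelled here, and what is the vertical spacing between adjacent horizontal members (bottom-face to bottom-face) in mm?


A ladder. The rung spacing is 264 mm.

Two tall 36×34 posts with 6 short bars between them — a ladder. Adjacent rungs sit at z = 228 and z = 492, so the spacing is 492 − 228 = 264 mm.


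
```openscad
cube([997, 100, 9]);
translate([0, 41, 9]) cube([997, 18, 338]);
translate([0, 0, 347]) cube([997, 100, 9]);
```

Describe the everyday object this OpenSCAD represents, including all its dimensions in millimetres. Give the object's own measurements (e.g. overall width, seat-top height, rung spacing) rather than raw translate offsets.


An I-beam lying along x, 997 mm long. Overall section height 356 mm. Two flanges 100 mm wide (y) and 9 mm thick, one on the floor and one at the top; a web 18 mm thick runs between them, centred on the flange width.


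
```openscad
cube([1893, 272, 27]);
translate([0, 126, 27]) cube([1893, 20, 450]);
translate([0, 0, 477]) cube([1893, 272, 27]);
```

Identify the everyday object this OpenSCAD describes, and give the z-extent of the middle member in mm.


An I-beam. The web height is 450 mm.

Two wide flanges with a thin centred web — an I-beam. Overall 504 mm minus two 27 mm flanges gives a web of 504 − 2·27 = 450 mm.


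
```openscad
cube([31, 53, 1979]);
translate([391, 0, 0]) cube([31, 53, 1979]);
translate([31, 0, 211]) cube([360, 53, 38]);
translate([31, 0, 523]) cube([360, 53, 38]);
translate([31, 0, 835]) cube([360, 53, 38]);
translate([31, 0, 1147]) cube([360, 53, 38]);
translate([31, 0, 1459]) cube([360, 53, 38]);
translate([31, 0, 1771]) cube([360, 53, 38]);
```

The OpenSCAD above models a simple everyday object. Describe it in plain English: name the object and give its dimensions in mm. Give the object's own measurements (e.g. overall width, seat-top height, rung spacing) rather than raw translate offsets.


A straight ladder. Two 31×53 mm vertical rails, 1979 mm tall, stand 422 mm apart (outside-to-outside) with their front faces coplanar on the −y side. 6 rungs, each 53 mm deep and 38 mm tall, span between the inner faces of the rails, front faces flush with the rails. The lowest rung's underside is at z = 211 mm and rungs are spaced 312 mm apart (underside to underside).


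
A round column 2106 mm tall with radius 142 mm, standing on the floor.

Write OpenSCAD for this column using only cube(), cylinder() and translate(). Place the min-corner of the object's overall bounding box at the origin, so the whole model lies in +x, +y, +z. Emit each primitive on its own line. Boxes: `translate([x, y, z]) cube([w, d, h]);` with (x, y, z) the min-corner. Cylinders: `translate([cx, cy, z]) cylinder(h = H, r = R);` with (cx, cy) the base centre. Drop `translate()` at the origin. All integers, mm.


translate([142, 142, 0]) cylinder(h = 2106, r = 142);


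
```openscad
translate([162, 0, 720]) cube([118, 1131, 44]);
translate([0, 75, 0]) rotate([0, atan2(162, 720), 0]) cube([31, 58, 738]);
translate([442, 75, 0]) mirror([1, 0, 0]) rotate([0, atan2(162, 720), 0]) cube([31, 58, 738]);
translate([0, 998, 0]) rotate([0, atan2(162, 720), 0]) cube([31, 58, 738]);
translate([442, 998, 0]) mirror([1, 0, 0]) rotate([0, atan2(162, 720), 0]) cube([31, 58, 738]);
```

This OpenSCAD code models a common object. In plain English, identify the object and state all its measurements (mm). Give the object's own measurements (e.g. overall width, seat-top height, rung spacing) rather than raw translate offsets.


A sawhorse. A 118×1131×44 mm beam (x, y, z) sits on two A-frame leg pairs. Each pair is two raked legs of 31×58 mm section (58 mm along y) splaying symmetrically in x. Each leg rises 720 mm vertically over 162 mm of horizontal reach and is 738 mm long along its own axis. Every leg's outer bottom edge rests on the floor and its outer top edge meets a bottom edge of the beam — the left legs (tilting toward +x) meet the beam's −x bottom edge, the right legs (their mirror images, tilting toward −x) meet its +x bottom edge — so the leg tops tuck under the beam, the beam's underside is 720 mm above the floor, and the feet are 442 mm apart outside-to-outside with the beam centred between them. The two leg pairs are set in 75 mm from either end of the beam.


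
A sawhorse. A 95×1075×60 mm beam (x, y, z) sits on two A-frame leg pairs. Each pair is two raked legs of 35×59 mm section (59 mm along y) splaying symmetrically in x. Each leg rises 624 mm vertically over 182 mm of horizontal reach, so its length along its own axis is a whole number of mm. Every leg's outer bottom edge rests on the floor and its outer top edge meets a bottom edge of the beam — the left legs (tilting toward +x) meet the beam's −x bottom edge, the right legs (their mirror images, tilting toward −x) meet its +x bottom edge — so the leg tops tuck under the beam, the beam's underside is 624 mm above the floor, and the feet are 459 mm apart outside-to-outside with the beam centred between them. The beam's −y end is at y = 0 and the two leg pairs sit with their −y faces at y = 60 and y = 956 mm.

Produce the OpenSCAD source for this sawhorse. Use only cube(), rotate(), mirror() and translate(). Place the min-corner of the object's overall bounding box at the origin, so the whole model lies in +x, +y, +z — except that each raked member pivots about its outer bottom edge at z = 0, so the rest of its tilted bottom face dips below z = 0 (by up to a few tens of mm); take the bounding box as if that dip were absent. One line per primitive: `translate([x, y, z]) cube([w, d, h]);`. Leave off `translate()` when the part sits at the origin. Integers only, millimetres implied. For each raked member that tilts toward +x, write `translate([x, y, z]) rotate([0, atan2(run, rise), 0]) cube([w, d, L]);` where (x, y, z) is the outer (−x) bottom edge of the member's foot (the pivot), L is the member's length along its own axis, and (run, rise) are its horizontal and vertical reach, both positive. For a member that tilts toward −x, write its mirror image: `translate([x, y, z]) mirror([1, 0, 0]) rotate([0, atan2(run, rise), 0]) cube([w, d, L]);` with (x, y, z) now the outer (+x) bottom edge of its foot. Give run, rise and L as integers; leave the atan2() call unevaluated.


translate([182, 0, 624]) cube([95, 1075, 60]);
translate([0, 60, 0]) rotate([0, atan2(182, 624), 0]) cube([35, 59, 650]);
translate([459, 60, 0]) mirror([1, 0, 0]) rotate([0, atan2(182, 624), 0]) cube([35, 59, 650]);
translate([0, 956, 0]) rotate([0, atan2(182, 624), 0]) cube([35, 59, 650]);
translate([459, 956, 0]) mirror([1, 0, 0]) rotate([0, atan2(182, 624), 0]) cube([35, 59, 650]);
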